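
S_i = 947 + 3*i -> [947, 950, 953, 956, 959]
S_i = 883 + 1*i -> [883, 884, 885, 886, 887]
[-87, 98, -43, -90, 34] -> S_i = Random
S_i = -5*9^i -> [-5, -45, -405, -3645, -32805]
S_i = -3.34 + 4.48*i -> [-3.34, 1.14, 5.62, 10.1, 14.58]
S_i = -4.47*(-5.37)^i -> [-4.47, 24.0, -128.9, 692.2, -3717.1]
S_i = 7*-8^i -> [7, -56, 448, -3584, 28672]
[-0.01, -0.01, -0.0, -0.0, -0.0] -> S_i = -0.01*0.68^i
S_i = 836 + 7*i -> [836, 843, 850, 857, 864]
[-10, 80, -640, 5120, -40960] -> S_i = -10*-8^i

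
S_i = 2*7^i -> [2, 14, 98, 686, 4802]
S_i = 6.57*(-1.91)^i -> [6.57, -12.55, 23.97, -45.78, 87.44]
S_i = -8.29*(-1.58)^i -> [-8.29, 13.1, -20.7, 32.7, -51.66]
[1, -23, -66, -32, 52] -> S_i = Random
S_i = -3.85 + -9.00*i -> [-3.85, -12.85, -21.85, -30.85, -39.85]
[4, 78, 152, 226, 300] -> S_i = 4 + 74*i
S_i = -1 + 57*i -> [-1, 56, 113, 170, 227]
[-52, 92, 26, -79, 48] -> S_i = Random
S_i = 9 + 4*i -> [9, 13, 17, 21, 25]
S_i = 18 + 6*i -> [18, 24, 30, 36, 42]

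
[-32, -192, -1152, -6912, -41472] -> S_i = -32*6^i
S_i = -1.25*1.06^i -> [-1.25, -1.33, -1.4, -1.49, -1.58]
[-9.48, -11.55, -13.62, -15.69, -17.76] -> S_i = -9.48 + -2.07*i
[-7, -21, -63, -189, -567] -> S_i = -7*3^i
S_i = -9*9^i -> [-9, -81, -729, -6561, -59049]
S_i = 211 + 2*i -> [211, 213, 215, 217, 219]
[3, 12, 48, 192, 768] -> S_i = 3*4^i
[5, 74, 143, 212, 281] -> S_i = 5 + 69*i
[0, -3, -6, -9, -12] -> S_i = 0 + -3*i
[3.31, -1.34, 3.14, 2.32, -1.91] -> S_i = Random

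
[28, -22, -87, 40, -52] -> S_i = Random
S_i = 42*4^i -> [42, 168, 672, 2688, 10752]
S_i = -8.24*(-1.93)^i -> [-8.24, 15.9, -30.69, 59.24, -114.33]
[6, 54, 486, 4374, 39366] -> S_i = 6*9^i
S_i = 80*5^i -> [80, 400, 2000, 10000, 50000]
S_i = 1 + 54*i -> [1, 55, 109, 163, 217]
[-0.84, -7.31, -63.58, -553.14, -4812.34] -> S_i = -0.84*8.70^i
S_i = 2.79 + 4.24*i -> [2.79, 7.03, 11.27, 15.51, 19.75]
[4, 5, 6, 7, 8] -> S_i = 4 + 1*i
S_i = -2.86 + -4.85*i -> [-2.86, -7.71, -12.56, -17.41, -22.26]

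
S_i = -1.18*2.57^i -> [-1.18, -3.03, -7.79, -20.03, -51.48]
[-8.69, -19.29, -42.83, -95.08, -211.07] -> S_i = -8.69*2.22^i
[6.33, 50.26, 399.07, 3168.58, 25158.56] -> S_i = 6.33*7.94^i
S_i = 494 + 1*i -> [494, 495, 496, 497, 498]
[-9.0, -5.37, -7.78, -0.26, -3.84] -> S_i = Random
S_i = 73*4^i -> [73, 292, 1168, 4672, 18688]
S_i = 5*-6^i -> [5, -30, 180, -1080, 6480]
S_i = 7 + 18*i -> [7, 25, 43, 61, 79]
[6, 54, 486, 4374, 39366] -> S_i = 6*9^i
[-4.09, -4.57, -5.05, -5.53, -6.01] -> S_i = -4.09 + -0.48*i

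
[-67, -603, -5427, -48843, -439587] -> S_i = -67*9^i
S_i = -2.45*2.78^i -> [-2.45, -6.81, -18.93, -52.64, -146.33]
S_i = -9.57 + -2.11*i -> [-9.57, -11.68, -13.79, -15.9, -18.01]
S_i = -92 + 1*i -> [-92, -91, -90, -89, -88]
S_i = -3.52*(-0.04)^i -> [-3.52, 0.14, -0.01, 0.0, -0.0]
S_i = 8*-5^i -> [8, -40, 200, -1000, 5000]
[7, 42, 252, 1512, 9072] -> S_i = 7*6^i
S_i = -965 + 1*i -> [-965, -964, -963, -962, -961]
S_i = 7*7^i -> [7, 49, 343, 2401, 16807]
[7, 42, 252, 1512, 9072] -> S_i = 7*6^i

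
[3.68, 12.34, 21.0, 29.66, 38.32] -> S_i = 3.68 + 8.66*i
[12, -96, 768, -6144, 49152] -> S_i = 12*-8^i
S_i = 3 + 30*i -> [3, 33, 63, 93, 123]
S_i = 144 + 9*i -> [144, 153, 162, 171, 180]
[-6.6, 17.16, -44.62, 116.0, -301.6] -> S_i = -6.60*(-2.60)^i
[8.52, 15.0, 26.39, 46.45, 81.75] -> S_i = 8.52*1.76^i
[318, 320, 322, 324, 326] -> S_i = 318 + 2*i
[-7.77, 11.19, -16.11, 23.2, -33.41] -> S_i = -7.77*(-1.44)^i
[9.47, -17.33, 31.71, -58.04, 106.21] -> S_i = 9.47*(-1.83)^i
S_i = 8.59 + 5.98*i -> [8.59, 14.57, 20.55, 26.53, 32.51]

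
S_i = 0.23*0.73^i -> [0.23, 0.17, 0.12, 0.09, 0.07]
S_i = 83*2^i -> [83, 166, 332, 664, 1328]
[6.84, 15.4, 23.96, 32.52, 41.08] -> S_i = 6.84 + 8.56*i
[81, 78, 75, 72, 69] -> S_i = 81 + -3*i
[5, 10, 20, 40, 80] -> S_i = 5*2^i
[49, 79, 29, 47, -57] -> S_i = Random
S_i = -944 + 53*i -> [-944, -891, -838, -785, -732]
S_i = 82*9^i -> [82, 738, 6642, 59778, 538002]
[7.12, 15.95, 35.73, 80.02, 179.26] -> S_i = 7.12*2.24^i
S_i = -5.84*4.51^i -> [-5.84, -26.34, -118.79, -535.73, -2416.12]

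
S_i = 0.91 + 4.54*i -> [0.91, 5.45, 9.99, 14.53, 19.07]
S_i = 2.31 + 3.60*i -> [2.31, 5.91, 9.51, 13.11, 16.71]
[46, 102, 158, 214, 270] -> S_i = 46 + 56*i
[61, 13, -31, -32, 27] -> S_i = Random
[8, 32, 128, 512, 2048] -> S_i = 8*4^i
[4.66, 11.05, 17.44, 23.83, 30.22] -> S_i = 4.66 + 6.39*i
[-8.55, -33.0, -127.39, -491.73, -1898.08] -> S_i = -8.55*3.86^i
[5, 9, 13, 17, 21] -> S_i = 5 + 4*i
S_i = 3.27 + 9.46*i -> [3.27, 12.73, 22.19, 31.65, 41.11]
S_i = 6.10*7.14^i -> [6.1, 43.55, 310.98, 2220.37, 15853.41]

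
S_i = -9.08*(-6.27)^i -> [-9.08, 56.93, -356.96, 2238.15, -14033.18]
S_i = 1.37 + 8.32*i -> [1.37, 9.69, 18.01, 26.33, 34.65]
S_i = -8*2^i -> [-8, -16, -32, -64, -128]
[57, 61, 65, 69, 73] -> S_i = 57 + 4*i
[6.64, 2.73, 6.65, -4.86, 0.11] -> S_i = Random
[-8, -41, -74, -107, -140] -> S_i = -8 + -33*i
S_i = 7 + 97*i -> [7, 104, 201, 298, 395]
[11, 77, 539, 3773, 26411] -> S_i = 11*7^i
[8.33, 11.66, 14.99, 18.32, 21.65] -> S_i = 8.33 + 3.33*i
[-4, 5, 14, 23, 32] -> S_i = -4 + 9*i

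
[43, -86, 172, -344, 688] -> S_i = 43*-2^i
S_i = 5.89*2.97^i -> [5.89, 17.49, 51.96, 154.31, 458.29]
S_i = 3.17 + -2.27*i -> [3.17, 0.9, -1.37, -3.64, -5.91]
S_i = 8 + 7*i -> [8, 15, 22, 29, 36]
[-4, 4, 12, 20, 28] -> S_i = -4 + 8*i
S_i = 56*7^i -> [56, 392, 2744, 19208, 134456]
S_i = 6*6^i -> [6, 36, 216, 1296, 7776]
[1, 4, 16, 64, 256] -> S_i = 1*4^i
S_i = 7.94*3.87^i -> [7.94, 30.73, 118.92, 460.21, 1781.0]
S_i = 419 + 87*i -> [419, 506, 593, 680, 767]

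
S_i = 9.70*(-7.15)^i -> [9.7, -69.36, 495.89, -3545.6, 25351.05]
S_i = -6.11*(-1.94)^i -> [-6.11, 11.85, -23.0, 44.61, -86.55]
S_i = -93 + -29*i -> [-93, -122, -151, -180, -209]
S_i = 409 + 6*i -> [409, 415, 421, 427, 433]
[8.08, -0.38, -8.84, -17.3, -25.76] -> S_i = 8.08 + -8.46*i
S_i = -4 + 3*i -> [-4, -1, 2, 5, 8]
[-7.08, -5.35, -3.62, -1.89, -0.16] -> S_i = -7.08 + 1.73*i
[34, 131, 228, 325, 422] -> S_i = 34 + 97*i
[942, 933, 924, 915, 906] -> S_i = 942 + -9*i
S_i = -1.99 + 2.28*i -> [-1.99, 0.29, 2.57, 4.85, 7.13]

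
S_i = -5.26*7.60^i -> [-5.26, -39.98, -303.82, -2309.01, -17548.5]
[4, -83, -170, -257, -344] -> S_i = 4 + -87*i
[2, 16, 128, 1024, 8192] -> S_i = 2*8^i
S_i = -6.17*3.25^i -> [-6.17, -20.05, -65.17, -211.8, -688.36]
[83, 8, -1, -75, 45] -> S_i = Random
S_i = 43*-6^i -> [43, -258, 1548, -9288, 55728]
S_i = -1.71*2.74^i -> [-1.71, -4.69, -12.84, -35.18, -96.38]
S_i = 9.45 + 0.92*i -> [9.45, 10.37, 11.29, 12.21, 13.13]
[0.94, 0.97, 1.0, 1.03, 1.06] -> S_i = 0.94*1.03^i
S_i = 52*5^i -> [52, 260, 1300, 6500, 32500]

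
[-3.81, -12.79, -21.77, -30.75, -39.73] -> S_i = -3.81 + -8.98*i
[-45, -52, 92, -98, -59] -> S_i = Random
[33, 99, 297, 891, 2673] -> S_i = 33*3^i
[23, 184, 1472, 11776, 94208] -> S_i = 23*8^i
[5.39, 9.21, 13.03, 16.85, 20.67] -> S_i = 5.39 + 3.82*i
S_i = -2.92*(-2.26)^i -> [-2.92, 6.6, -14.91, 33.71, -76.18]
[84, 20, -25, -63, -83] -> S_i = Random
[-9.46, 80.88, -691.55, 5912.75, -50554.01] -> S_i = -9.46*(-8.55)^i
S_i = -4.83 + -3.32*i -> [-4.83, -8.15, -11.47, -14.79, -18.11]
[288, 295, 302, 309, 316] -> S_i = 288 + 7*i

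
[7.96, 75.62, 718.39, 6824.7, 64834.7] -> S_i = 7.96*9.50^i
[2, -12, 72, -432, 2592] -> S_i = 2*-6^i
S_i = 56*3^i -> [56, 168, 504, 1512, 4536]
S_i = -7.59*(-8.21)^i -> [-7.59, 62.31, -511.6, 4200.21, -34483.74]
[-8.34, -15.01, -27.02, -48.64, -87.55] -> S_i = -8.34*1.80^i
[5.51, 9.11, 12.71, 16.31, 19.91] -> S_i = 5.51 + 3.60*i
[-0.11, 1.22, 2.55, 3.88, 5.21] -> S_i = -0.11 + 1.33*i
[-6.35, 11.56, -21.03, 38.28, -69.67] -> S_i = -6.35*(-1.82)^i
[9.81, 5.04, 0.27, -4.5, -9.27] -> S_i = 9.81 + -4.77*i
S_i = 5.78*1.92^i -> [5.78, 11.1, 21.31, 40.91, 78.55]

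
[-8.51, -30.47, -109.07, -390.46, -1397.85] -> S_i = -8.51*3.58^i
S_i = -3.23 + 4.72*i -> [-3.23, 1.49, 6.21, 10.93, 15.65]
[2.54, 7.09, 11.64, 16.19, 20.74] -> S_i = 2.54 + 4.55*i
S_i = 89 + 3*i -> [89, 92, 95, 98, 101]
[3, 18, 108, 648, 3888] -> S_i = 3*6^i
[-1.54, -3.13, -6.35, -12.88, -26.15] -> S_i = -1.54*2.03^i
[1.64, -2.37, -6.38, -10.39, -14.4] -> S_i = 1.64 + -4.01*i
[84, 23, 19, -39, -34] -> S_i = Random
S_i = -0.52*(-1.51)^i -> [-0.52, 0.79, -1.19, 1.79, -2.7]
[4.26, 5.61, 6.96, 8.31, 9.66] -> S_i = 4.26 + 1.35*i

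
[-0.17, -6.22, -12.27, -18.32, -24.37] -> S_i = -0.17 + -6.05*i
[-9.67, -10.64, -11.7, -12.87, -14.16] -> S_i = -9.67*1.10^i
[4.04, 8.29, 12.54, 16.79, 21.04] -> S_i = 4.04 + 4.25*i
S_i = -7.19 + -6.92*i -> [-7.19, -14.11, -21.03, -27.95, -34.87]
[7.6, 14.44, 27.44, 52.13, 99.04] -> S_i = 7.60*1.90^i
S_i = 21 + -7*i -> [21, 14, 7, 0, -7]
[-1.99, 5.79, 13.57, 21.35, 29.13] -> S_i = -1.99 + 7.78*i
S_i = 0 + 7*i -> [0, 7, 14, 21, 28]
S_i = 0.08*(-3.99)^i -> [0.08, -0.32, 1.27, -5.08, 20.28]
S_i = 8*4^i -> [8, 32, 128, 512, 2048]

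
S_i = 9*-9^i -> [9, -81, 729, -6561, 59049]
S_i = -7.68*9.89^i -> [-7.68, -75.96, -751.2, -7429.34, -73476.15]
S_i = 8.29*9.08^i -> [8.29, 75.27, 683.48, 6206.0, 56350.52]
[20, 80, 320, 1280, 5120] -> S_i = 20*4^i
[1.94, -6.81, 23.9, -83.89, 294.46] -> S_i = 1.94*(-3.51)^i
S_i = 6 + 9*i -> [6, 15, 24, 33, 42]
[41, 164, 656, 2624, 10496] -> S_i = 41*4^i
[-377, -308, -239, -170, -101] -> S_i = -377 + 69*i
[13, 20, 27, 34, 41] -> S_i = 13 + 7*i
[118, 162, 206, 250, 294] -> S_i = 118 + 44*i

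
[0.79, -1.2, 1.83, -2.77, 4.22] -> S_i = 0.79*(-1.52)^i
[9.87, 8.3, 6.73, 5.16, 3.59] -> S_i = 9.87 + -1.57*i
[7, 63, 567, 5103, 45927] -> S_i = 7*9^i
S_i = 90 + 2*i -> [90, 92, 94, 96, 98]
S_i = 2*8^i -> [2, 16, 128, 1024, 8192]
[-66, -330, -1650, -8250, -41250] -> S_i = -66*5^i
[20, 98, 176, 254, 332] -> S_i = 20 + 78*i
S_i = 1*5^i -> [1, 5, 25, 125, 625]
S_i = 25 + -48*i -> [25, -23, -71, -119, -167]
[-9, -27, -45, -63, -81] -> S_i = -9 + -18*i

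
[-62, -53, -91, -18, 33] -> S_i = Random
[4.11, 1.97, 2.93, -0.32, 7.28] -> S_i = Random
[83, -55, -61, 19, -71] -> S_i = Random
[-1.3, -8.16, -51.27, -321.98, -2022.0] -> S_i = -1.30*6.28^i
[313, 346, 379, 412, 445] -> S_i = 313 + 33*i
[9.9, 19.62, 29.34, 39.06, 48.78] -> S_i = 9.90 + 9.72*i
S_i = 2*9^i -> [2, 18, 162, 1458, 13122]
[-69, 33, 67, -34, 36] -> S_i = Random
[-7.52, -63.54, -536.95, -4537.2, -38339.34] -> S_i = -7.52*8.45^i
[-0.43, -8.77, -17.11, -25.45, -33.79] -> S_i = -0.43 + -8.34*i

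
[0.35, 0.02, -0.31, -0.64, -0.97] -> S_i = 0.35 + -0.33*i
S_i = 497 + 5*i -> [497, 502, 507, 512, 517]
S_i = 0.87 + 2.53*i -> [0.87, 3.4, 5.93, 8.46, 10.99]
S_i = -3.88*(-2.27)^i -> [-3.88, 8.81, -19.99, 45.38, -103.02]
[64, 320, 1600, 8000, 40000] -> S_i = 64*5^i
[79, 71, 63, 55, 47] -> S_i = 79 + -8*i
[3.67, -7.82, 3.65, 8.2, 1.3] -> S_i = Random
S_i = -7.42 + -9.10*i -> [-7.42, -16.52, -25.62, -34.72, -43.82]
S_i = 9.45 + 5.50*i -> [9.45, 14.95, 20.45, 25.95, 31.45]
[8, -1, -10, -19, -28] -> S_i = 8 + -9*i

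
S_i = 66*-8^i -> [66, -528, 4224, -33792, 270336]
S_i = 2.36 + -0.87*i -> [2.36, 1.49, 0.62, -0.25, -1.12]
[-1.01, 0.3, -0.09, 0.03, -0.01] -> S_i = -1.01*(-0.30)^i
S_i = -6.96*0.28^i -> [-6.96, -1.95, -0.55, -0.15, -0.04]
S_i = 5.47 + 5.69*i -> [5.47, 11.16, 16.85, 22.54, 28.23]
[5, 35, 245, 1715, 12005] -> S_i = 5*7^i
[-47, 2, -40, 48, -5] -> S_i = Random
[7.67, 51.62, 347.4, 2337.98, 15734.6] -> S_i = 7.67*6.73^i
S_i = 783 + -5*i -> [783, 778, 773, 768, 763]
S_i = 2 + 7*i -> [2, 9, 16, 23, 30]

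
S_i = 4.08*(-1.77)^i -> [4.08, -7.22, 12.78, -22.62, 40.05]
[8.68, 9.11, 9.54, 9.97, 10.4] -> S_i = 8.68 + 0.43*i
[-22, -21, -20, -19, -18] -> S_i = -22 + 1*i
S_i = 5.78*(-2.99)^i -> [5.78, -17.28, 51.67, -154.5, 461.97]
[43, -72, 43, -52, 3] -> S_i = Random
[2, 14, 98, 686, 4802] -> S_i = 2*7^i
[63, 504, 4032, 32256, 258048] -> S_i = 63*8^i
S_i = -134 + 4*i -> [-134, -130, -126, -122, -118]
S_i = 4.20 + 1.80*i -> [4.2, 6.0, 7.8, 9.6, 11.4]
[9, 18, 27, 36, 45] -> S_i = 9 + 9*i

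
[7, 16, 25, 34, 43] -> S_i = 7 + 9*i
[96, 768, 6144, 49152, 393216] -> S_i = 96*8^i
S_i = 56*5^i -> [56, 280, 1400, 7000, 35000]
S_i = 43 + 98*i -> [43, 141, 239, 337, 435]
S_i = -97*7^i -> [-97, -679, -4753, -33271, -232897]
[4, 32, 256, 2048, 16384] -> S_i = 4*8^i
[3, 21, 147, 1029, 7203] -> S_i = 3*7^i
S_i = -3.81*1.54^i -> [-3.81, -5.87, -9.04, -13.92, -21.43]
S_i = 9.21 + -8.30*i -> [9.21, 0.91, -7.39, -15.69, -23.99]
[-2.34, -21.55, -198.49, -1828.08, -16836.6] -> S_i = -2.34*9.21^i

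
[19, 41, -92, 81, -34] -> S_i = Random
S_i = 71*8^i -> [71, 568, 4544, 36352, 290816]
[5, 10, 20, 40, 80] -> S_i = 5*2^i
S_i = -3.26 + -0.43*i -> [-3.26, -3.69, -4.12, -4.55, -4.98]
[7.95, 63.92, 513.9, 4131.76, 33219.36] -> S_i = 7.95*8.04^i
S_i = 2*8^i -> [2, 16, 128, 1024, 8192]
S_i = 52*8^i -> [52, 416, 3328, 26624, 212992]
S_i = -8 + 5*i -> [-8, -3, 2, 7, 12]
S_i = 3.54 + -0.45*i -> [3.54, 3.09, 2.64, 2.19, 1.74]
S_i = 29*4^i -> [29, 116, 464, 1856, 7424]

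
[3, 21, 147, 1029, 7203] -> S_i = 3*7^i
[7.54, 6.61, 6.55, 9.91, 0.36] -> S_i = Random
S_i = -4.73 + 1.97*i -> [-4.73, -2.76, -0.79, 1.18, 3.15]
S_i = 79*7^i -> [79, 553, 3871, 27097, 189679]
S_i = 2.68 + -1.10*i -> [2.68, 1.58, 0.48, -0.62, -1.72]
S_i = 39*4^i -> [39, 156, 624, 2496, 9984]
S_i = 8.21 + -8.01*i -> [8.21, 0.2, -7.81, -15.82, -23.83]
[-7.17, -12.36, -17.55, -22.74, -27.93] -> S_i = -7.17 + -5.19*i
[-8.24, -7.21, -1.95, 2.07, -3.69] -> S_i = Random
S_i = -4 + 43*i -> [-4, 39, 82, 125, 168]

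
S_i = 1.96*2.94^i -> [1.96, 5.76, 16.94, 49.81, 146.44]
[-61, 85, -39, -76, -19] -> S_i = Random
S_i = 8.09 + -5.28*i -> [8.09, 2.81, -2.47, -7.75, -13.03]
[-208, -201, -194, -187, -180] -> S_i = -208 + 7*i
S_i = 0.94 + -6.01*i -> [0.94, -5.07, -11.08, -17.09, -23.1]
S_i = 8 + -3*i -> [8, 5, 2, -1, -4]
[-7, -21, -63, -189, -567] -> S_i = -7*3^i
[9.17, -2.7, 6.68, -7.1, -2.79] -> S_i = Random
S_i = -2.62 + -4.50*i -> [-2.62, -7.12, -11.62, -16.12, -20.62]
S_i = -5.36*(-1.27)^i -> [-5.36, 6.81, -8.65, 10.98, -13.94]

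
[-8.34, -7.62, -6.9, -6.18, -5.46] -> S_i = -8.34 + 0.72*i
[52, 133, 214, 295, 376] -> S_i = 52 + 81*i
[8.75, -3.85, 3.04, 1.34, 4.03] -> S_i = Random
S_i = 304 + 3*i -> [304, 307, 310, 313, 316]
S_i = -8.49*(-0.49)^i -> [-8.49, 4.16, -2.04, 1.0, -0.49]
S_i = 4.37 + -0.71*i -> [4.37, 3.66, 2.95, 2.24, 1.53]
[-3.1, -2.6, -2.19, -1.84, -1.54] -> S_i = -3.10*0.84^i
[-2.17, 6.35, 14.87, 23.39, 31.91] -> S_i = -2.17 + 8.52*i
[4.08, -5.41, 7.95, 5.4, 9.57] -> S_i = Random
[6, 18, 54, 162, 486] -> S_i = 6*3^i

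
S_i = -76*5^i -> [-76, -380, -1900, -9500, -47500]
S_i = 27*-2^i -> [27, -54, 108, -216, 432]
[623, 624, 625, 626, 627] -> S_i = 623 + 1*i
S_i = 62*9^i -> [62, 558, 5022, 45198, 406782]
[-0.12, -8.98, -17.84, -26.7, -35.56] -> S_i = -0.12 + -8.86*i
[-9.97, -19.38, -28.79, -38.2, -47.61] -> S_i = -9.97 + -9.41*i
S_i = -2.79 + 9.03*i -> [-2.79, 6.24, 15.27, 24.3, 33.33]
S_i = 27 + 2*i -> [27, 29, 31, 33, 35]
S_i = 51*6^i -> [51, 306, 1836, 11016, 66096]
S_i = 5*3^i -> [5, 15, 45, 135, 405]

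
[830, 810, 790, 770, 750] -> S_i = 830 + -20*i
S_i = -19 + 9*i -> [-19, -10, -1, 8, 17]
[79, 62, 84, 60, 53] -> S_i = Random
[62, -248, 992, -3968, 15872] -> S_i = 62*-4^i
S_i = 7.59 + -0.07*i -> [7.59, 7.52, 7.45, 7.38, 7.31]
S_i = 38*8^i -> [38, 304, 2432, 19456, 155648]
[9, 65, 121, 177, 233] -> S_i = 9 + 56*i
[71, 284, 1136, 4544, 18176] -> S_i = 71*4^i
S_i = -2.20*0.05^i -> [-2.2, -0.11, -0.01, -0.0, -0.0]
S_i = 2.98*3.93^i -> [2.98, 11.71, 46.03, 180.88, 710.86]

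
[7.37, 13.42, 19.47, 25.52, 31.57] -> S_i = 7.37 + 6.05*i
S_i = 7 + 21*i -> [7, 28, 49, 70, 91]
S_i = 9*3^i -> [9, 27, 81, 243, 729]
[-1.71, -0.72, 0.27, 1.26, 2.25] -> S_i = -1.71 + 0.99*i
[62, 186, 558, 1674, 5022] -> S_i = 62*3^i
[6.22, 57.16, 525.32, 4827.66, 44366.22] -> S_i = 6.22*9.19^i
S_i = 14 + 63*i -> [14, 77, 140, 203, 266]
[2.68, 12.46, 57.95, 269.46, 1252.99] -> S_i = 2.68*4.65^i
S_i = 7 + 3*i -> [7, 10, 13, 16, 19]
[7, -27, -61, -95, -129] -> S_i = 7 + -34*i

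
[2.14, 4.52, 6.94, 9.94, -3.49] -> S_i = Random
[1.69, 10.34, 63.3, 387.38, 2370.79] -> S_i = 1.69*6.12^i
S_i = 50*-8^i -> [50, -400, 3200, -25600, 204800]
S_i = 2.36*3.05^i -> [2.36, 7.2, 21.95, 66.96, 204.23]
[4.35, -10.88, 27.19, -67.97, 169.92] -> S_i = 4.35*(-2.50)^i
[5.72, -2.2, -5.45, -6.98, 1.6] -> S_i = Random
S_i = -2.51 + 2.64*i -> [-2.51, 0.13, 2.77, 5.41, 8.05]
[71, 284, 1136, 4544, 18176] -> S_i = 71*4^i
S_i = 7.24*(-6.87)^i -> [7.24, -49.74, 341.71, -2347.52, 16127.44]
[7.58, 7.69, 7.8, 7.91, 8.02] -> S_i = 7.58 + 0.11*i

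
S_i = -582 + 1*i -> [-582, -581, -580, -579, -578]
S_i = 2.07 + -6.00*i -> [2.07, -3.93, -9.93, -15.93, -21.93]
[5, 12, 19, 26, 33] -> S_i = 5 + 7*i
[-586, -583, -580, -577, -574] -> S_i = -586 + 3*i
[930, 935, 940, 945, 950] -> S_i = 930 + 5*i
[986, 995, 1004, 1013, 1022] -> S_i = 986 + 9*i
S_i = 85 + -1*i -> [85, 84, 83, 82, 81]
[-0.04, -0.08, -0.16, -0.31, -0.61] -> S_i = -0.04*1.98^i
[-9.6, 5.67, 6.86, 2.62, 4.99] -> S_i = Random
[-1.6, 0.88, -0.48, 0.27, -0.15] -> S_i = -1.60*(-0.55)^i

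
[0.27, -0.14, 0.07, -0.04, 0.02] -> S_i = 0.27*(-0.52)^i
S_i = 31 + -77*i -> [31, -46, -123, -200, -277]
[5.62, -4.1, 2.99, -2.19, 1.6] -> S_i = 5.62*(-0.73)^i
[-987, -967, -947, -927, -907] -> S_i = -987 + 20*i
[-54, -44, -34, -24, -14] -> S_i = -54 + 10*i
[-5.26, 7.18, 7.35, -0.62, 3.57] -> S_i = Random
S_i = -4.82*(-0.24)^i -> [-4.82, 1.16, -0.28, 0.07, -0.02]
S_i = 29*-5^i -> [29, -145, 725, -3625, 18125]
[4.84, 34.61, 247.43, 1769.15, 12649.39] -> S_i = 4.84*7.15^i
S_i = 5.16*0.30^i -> [5.16, 1.55, 0.46, 0.14, 0.04]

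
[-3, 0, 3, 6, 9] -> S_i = -3 + 3*i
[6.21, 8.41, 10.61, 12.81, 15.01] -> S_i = 6.21 + 2.20*i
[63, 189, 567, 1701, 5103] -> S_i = 63*3^i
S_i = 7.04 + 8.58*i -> [7.04, 15.62, 24.2, 32.78, 41.36]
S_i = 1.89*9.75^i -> [1.89, 18.43, 179.67, 1751.76, 17079.7]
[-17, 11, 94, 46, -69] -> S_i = Random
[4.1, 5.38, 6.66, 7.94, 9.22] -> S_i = 4.10 + 1.28*i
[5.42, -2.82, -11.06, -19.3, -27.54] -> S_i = 5.42 + -8.24*i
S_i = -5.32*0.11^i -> [-5.32, -0.59, -0.06, -0.01, -0.0]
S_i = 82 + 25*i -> [82, 107, 132, 157, 182]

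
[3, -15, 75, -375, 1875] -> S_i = 3*-5^i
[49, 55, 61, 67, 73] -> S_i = 49 + 6*i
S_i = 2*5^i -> [2, 10, 50, 250, 1250]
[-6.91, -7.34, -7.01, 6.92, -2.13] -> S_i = Random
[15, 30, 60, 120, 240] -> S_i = 15*2^i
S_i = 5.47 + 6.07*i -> [5.47, 11.54, 17.61, 23.68, 29.75]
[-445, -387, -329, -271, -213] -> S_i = -445 + 58*i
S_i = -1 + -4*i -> [-1, -5, -9, -13, -17]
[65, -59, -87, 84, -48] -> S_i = Random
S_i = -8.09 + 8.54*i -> [-8.09, 0.45, 8.99, 17.53, 26.07]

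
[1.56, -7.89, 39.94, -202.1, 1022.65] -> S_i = 1.56*(-5.06)^i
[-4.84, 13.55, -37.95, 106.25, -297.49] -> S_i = -4.84*(-2.80)^i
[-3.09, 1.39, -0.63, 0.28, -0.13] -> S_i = -3.09*(-0.45)^i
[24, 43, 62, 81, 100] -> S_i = 24 + 19*i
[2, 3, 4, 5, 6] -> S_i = 2 + 1*i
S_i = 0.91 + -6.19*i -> [0.91, -5.28, -11.47, -17.66, -23.85]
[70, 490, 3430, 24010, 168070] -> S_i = 70*7^i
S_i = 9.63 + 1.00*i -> [9.63, 10.63, 11.63, 12.63, 13.63]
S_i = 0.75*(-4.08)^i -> [0.75, -3.06, 12.48, -50.94, 207.83]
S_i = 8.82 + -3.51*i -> [8.82, 5.31, 1.8, -1.71, -5.22]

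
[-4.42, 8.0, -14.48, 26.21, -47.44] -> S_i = -4.42*(-1.81)^i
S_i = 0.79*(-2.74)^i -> [0.79, -2.16, 5.93, -16.25, 44.53]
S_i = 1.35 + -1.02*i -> [1.35, 0.33, -0.69, -1.71, -2.73]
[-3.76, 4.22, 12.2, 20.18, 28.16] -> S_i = -3.76 + 7.98*i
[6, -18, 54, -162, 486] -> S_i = 6*-3^i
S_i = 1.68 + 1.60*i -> [1.68, 3.28, 4.88, 6.48, 8.08]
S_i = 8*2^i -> [8, 16, 32, 64, 128]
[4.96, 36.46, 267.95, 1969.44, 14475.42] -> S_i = 4.96*7.35^i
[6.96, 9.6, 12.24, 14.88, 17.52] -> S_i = 6.96 + 2.64*i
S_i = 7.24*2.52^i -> [7.24, 18.24, 45.98, 115.86, 291.97]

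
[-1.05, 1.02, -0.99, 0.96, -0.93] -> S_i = -1.05*(-0.97)^i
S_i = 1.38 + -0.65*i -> [1.38, 0.73, 0.08, -0.57, -1.22]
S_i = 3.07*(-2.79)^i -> [3.07, -8.57, 23.9, -66.67, 186.02]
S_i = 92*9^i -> [92, 828, 7452, 67068, 603612]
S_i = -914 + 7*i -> [-914, -907, -900, -893, -886]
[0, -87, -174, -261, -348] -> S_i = 0 + -87*i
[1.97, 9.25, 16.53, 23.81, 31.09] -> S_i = 1.97 + 7.28*i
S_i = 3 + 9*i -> [3, 12, 21, 30, 39]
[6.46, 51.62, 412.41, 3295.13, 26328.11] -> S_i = 6.46*7.99^i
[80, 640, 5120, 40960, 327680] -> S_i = 80*8^i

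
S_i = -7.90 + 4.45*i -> [-7.9, -3.45, 1.0, 5.45, 9.9]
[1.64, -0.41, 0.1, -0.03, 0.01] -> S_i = 1.64*(-0.25)^i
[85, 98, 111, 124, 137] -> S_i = 85 + 13*i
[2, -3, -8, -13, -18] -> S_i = 2 + -5*i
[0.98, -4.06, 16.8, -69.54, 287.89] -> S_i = 0.98*(-4.14)^i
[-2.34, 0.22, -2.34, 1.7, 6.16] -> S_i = Random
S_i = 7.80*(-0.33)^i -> [7.8, -2.57, 0.85, -0.28, 0.09]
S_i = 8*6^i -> [8, 48, 288, 1728, 10368]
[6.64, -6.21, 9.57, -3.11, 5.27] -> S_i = Random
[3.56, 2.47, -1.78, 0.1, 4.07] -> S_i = Random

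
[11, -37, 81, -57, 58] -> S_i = Random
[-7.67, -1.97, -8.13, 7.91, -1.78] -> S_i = Random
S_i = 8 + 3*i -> [8, 11, 14, 17, 20]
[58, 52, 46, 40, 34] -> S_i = 58 + -6*i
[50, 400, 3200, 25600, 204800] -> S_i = 50*8^i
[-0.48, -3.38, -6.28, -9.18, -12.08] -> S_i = -0.48 + -2.90*i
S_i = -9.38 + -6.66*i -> [-9.38, -16.04, -22.7, -29.36, -36.02]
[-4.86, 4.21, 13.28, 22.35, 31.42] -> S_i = -4.86 + 9.07*i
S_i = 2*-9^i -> [2, -18, 162, -1458, 13122]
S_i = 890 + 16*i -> [890, 906, 922, 938, 954]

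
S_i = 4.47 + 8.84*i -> [4.47, 13.31, 22.15, 30.99, 39.83]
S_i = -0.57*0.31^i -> [-0.57, -0.18, -0.05, -0.02, -0.01]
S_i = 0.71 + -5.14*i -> [0.71, -4.43, -9.57, -14.71, -19.85]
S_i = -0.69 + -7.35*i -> [-0.69, -8.04, -15.39, -22.74, -30.09]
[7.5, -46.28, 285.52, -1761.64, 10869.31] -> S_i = 7.50*(-6.17)^i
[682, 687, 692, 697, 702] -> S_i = 682 + 5*i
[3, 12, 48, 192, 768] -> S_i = 3*4^i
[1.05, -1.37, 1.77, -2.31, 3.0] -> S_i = 1.05*(-1.30)^i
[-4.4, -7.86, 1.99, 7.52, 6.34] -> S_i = Random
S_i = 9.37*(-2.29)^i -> [9.37, -21.46, 49.14, -112.52, 257.68]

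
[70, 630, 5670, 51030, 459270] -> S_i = 70*9^i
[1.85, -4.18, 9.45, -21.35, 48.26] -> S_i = 1.85*(-2.26)^i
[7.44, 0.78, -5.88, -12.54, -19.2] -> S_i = 7.44 + -6.66*i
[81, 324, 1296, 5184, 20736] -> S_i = 81*4^i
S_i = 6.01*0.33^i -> [6.01, 1.98, 0.65, 0.22, 0.07]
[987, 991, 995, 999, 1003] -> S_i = 987 + 4*i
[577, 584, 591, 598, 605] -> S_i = 577 + 7*i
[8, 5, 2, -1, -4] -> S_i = 8 + -3*i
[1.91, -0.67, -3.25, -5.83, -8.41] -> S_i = 1.91 + -2.58*i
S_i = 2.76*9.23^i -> [2.76, 25.47, 235.13, 2170.27, 20031.61]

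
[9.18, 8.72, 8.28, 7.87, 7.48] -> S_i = 9.18*0.95^i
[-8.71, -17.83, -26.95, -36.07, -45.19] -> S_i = -8.71 + -9.12*i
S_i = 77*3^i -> [77, 231, 693, 2079, 6237]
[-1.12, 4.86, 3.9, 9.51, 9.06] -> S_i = Random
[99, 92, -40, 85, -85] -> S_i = Random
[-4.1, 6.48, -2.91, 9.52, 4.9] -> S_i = Random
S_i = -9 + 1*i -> [-9, -8, -7, -6, -5]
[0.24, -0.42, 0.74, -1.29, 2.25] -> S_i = 0.24*(-1.75)^i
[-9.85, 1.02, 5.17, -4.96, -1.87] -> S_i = Random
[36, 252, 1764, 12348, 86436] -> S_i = 36*7^i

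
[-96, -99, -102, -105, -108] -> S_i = -96 + -3*i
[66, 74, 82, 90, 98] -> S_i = 66 + 8*i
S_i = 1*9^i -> [1, 9, 81, 729, 6561]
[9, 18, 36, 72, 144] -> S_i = 9*2^i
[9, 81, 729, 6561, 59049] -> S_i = 9*9^i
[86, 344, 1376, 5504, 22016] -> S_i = 86*4^i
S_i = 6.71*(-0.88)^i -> [6.71, -5.9, 5.2, -4.57, 4.02]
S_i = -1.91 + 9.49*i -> [-1.91, 7.58, 17.07, 26.56, 36.05]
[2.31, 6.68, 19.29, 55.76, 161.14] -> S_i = 2.31*2.89^i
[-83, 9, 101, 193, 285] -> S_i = -83 + 92*i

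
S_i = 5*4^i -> [5, 20, 80, 320, 1280]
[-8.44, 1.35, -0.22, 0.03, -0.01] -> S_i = -8.44*(-0.16)^i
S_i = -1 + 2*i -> [-1, 1, 3, 5, 7]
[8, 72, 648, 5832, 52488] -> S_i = 8*9^i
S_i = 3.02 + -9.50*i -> [3.02, -6.48, -15.98, -25.48, -34.98]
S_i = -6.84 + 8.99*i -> [-6.84, 2.15, 11.14, 20.13, 29.12]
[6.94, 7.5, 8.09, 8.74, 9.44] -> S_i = 6.94*1.08^i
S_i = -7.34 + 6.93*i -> [-7.34, -0.41, 6.52, 13.45, 20.38]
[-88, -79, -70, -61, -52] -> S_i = -88 + 9*i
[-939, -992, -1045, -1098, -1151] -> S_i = -939 + -53*i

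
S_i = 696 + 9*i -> [696, 705, 714, 723, 732]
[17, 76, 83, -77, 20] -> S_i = Random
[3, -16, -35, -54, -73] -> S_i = 3 + -19*i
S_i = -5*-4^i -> [-5, 20, -80, 320, -1280]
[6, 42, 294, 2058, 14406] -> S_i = 6*7^i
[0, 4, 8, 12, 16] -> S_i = 0 + 4*i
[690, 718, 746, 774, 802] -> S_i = 690 + 28*i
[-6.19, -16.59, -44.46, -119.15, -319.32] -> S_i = -6.19*2.68^i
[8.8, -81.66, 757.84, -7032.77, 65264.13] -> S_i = 8.80*(-9.28)^i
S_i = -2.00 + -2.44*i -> [-2.0, -4.44, -6.88, -9.32, -11.76]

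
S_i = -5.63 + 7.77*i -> [-5.63, 2.14, 9.91, 17.68, 25.45]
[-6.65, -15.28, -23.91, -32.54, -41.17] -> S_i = -6.65 + -8.63*i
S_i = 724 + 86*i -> [724, 810, 896, 982, 1068]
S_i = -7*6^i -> [-7, -42, -252, -1512, -9072]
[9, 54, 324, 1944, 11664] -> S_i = 9*6^i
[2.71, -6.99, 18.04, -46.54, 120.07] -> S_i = 2.71*(-2.58)^i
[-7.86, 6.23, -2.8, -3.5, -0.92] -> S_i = Random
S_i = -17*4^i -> [-17, -68, -272, -1088, -4352]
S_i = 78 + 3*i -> [78, 81, 84, 87, 90]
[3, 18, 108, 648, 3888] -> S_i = 3*6^i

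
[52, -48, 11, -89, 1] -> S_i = Random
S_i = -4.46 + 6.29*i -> [-4.46, 1.83, 8.12, 14.41, 20.7]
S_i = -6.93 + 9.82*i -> [-6.93, 2.89, 12.71, 22.53, 32.35]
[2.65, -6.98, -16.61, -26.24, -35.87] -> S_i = 2.65 + -9.63*i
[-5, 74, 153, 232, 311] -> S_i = -5 + 79*i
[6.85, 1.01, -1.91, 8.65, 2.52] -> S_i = Random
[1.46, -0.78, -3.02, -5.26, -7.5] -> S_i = 1.46 + -2.24*i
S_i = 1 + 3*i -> [1, 4, 7, 10, 13]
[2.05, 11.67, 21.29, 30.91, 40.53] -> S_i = 2.05 + 9.62*i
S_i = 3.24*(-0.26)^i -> [3.24, -0.84, 0.22, -0.06, 0.01]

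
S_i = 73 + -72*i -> [73, 1, -71, -143, -215]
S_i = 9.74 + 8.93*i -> [9.74, 18.67, 27.6, 36.53, 45.46]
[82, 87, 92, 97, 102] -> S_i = 82 + 5*i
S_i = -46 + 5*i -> [-46, -41, -36, -31, -26]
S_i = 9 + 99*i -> [9, 108, 207, 306, 405]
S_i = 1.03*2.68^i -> [1.03, 2.76, 7.4, 19.83, 53.13]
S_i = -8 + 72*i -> [-8, 64, 136, 208, 280]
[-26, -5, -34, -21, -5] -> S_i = Random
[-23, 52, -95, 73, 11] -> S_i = Random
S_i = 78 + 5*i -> [78, 83, 88, 93, 98]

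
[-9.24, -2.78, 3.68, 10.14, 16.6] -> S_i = -9.24 + 6.46*i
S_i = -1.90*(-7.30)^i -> [-1.9, 13.87, -101.25, 739.13, -5395.67]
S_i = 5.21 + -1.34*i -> [5.21, 3.87, 2.53, 1.19, -0.15]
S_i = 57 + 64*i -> [57, 121, 185, 249, 313]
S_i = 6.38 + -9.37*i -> [6.38, -2.99, -12.36, -21.73, -31.1]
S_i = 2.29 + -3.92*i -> [2.29, -1.63, -5.55, -9.47, -13.39]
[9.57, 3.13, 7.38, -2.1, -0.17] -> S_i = Random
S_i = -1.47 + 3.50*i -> [-1.47, 2.03, 5.53, 9.03, 12.53]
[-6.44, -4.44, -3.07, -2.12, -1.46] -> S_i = -6.44*0.69^i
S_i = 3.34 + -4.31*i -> [3.34, -0.97, -5.28, -9.59, -13.9]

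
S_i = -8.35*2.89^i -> [-8.35, -24.13, -69.74, -201.55, -582.48]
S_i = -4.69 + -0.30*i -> [-4.69, -4.99, -5.29, -5.59, -5.89]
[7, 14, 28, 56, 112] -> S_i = 7*2^i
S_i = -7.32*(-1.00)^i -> [-7.32, 7.32, -7.32, 7.32, -7.32]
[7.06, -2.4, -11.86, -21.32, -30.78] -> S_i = 7.06 + -9.46*i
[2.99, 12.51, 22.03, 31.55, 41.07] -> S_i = 2.99 + 9.52*i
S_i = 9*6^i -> [9, 54, 324, 1944, 11664]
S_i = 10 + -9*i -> [10, 1, -8, -17, -26]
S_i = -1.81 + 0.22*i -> [-1.81, -1.59, -1.37, -1.15, -0.93]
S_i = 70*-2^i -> [70, -140, 280, -560, 1120]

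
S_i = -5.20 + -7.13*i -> [-5.2, -12.33, -19.46, -26.59, -33.72]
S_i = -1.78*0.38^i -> [-1.78, -0.68, -0.26, -0.1, -0.04]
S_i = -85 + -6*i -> [-85, -91, -97, -103, -109]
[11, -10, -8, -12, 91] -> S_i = Random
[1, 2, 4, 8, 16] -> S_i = 1*2^i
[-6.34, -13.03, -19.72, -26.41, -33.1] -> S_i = -6.34 + -6.69*i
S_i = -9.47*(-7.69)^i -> [-9.47, 72.82, -560.02, 4306.55, -33117.33]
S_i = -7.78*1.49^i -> [-7.78, -11.59, -17.27, -25.74, -38.35]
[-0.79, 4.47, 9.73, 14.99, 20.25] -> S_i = -0.79 + 5.26*i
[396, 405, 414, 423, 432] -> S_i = 396 + 9*i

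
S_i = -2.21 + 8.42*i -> [-2.21, 6.21, 14.63, 23.05, 31.47]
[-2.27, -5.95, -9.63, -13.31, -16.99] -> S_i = -2.27 + -3.68*i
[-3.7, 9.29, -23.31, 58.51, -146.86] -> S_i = -3.70*(-2.51)^i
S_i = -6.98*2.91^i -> [-6.98, -20.31, -59.11, -172.0, -500.53]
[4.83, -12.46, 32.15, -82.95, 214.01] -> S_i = 4.83*(-2.58)^i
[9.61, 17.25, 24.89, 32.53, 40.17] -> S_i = 9.61 + 7.64*i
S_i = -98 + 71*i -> [-98, -27, 44, 115, 186]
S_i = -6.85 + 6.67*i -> [-6.85, -0.18, 6.49, 13.16, 19.83]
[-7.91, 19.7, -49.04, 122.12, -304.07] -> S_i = -7.91*(-2.49)^i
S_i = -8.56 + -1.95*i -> [-8.56, -10.51, -12.46, -14.41, -16.36]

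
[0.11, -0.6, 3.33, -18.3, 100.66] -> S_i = 0.11*(-5.50)^i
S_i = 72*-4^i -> [72, -288, 1152, -4608, 18432]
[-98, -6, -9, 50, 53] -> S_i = Random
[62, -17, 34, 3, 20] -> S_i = Random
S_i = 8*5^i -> [8, 40, 200, 1000, 5000]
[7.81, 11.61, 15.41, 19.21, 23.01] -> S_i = 7.81 + 3.80*i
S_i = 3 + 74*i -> [3, 77, 151, 225, 299]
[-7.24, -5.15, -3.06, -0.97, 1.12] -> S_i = -7.24 + 2.09*i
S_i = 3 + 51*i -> [3, 54, 105, 156, 207]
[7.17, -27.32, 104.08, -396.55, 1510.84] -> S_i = 7.17*(-3.81)^i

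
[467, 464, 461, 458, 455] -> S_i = 467 + -3*i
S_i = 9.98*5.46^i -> [9.98, 54.49, 297.52, 1624.46, 8869.54]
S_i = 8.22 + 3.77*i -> [8.22, 11.99, 15.76, 19.53, 23.3]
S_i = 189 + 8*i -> [189, 197, 205, 213, 221]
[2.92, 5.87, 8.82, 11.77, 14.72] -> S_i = 2.92 + 2.95*i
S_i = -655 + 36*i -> [-655, -619, -583, -547, -511]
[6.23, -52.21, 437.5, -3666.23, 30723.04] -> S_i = 6.23*(-8.38)^i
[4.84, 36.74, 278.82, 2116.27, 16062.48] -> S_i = 4.84*7.59^i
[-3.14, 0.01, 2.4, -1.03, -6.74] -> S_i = Random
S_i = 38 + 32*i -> [38, 70, 102, 134, 166]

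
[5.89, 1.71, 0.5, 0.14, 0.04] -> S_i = 5.89*0.29^i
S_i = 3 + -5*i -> [3, -2, -7, -12, -17]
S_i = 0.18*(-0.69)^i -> [0.18, -0.12, 0.09, -0.06, 0.04]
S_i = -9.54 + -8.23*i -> [-9.54, -17.77, -26.0, -34.23, -42.46]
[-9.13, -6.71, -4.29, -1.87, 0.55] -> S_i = -9.13 + 2.42*i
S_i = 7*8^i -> [7, 56, 448, 3584, 28672]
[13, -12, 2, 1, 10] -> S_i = Random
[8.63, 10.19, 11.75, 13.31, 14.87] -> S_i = 8.63 + 1.56*i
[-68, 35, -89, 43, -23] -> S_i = Random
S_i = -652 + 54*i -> [-652, -598, -544, -490, -436]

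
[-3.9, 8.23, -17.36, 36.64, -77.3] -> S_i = -3.90*(-2.11)^i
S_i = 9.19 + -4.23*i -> [9.19, 4.96, 0.73, -3.5, -7.73]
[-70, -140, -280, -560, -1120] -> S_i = -70*2^i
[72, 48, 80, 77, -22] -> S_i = Random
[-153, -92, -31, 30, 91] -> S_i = -153 + 61*i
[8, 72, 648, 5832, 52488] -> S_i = 8*9^i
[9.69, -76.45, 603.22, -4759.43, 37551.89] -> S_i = 9.69*(-7.89)^i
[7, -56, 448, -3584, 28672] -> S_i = 7*-8^i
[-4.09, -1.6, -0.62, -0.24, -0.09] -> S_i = -4.09*0.39^i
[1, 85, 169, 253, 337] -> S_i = 1 + 84*i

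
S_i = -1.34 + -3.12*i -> [-1.34, -4.46, -7.58, -10.7, -13.82]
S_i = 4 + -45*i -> [4, -41, -86, -131, -176]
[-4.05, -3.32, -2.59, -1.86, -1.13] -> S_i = -4.05 + 0.73*i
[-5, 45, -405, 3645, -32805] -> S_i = -5*-9^i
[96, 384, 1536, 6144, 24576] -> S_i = 96*4^i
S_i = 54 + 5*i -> [54, 59, 64, 69, 74]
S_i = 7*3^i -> [7, 21, 63, 189, 567]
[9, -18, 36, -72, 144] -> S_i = 9*-2^i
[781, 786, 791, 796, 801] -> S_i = 781 + 5*i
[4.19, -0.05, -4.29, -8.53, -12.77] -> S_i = 4.19 + -4.24*i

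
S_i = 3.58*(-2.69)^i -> [3.58, -9.63, 25.91, -69.69, 187.45]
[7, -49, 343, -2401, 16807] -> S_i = 7*-7^i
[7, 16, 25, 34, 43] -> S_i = 7 + 9*i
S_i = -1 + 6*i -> [-1, 5, 11, 17, 23]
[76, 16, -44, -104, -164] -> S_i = 76 + -60*i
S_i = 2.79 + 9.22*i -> [2.79, 12.01, 21.23, 30.45, 39.67]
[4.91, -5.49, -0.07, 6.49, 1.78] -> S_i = Random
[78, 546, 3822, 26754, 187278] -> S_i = 78*7^i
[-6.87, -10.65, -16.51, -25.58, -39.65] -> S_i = -6.87*1.55^i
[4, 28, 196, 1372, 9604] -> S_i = 4*7^i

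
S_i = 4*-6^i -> [4, -24, 144, -864, 5184]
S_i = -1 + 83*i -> [-1, 82, 165, 248, 331]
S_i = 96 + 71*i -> [96, 167, 238, 309, 380]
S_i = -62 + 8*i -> [-62, -54, -46, -38, -30]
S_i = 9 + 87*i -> [9, 96, 183, 270, 357]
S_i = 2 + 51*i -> [2, 53, 104, 155, 206]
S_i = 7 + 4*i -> [7, 11, 15, 19, 23]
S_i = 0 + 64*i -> [0, 64, 128, 192, 256]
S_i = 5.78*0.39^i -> [5.78, 2.25, 0.88, 0.34, 0.13]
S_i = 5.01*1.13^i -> [5.01, 5.66, 6.4, 7.23, 8.17]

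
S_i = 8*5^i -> [8, 40, 200, 1000, 5000]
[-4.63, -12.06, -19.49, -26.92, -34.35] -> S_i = -4.63 + -7.43*i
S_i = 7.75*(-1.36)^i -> [7.75, -10.54, 14.33, -19.49, 26.51]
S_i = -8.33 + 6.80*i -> [-8.33, -1.53, 5.27, 12.07, 18.87]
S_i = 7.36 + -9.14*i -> [7.36, -1.78, -10.92, -20.06, -29.2]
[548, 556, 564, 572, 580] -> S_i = 548 + 8*i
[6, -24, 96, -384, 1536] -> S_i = 6*-4^i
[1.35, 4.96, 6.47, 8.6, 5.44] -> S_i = Random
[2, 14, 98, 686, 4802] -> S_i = 2*7^i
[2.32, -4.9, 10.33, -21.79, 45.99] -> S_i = 2.32*(-2.11)^i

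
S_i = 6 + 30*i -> [6, 36, 66, 96, 126]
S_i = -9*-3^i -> [-9, 27, -81, 243, -729]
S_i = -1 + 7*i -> [-1, 6, 13, 20, 27]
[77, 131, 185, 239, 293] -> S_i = 77 + 54*i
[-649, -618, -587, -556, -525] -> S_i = -649 + 31*i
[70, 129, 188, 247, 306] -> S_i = 70 + 59*i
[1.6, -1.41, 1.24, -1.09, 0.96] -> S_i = 1.60*(-0.88)^i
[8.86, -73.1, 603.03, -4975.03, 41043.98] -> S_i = 8.86*(-8.25)^i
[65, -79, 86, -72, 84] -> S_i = Random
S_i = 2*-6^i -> [2, -12, 72, -432, 2592]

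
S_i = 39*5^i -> [39, 195, 975, 4875, 24375]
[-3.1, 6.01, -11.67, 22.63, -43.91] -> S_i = -3.10*(-1.94)^i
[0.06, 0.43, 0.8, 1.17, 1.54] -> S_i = 0.06 + 0.37*i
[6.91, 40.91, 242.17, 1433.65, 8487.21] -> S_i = 6.91*5.92^i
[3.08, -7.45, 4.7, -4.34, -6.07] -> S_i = Random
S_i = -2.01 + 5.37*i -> [-2.01, 3.36, 8.73, 14.1, 19.47]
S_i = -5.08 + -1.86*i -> [-5.08, -6.94, -8.8, -10.66, -12.52]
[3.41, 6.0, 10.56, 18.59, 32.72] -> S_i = 3.41*1.76^i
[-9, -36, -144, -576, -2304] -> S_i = -9*4^i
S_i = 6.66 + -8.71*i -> [6.66, -2.05, -10.76, -19.47, -28.18]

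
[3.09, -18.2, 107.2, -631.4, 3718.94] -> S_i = 3.09*(-5.89)^i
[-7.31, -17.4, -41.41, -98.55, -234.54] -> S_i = -7.31*2.38^i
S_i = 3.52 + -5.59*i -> [3.52, -2.07, -7.66, -13.25, -18.84]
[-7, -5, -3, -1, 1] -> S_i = -7 + 2*i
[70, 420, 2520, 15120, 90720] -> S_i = 70*6^i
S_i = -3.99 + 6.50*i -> [-3.99, 2.51, 9.01, 15.51, 22.01]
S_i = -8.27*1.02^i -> [-8.27, -8.44, -8.6, -8.78, -8.95]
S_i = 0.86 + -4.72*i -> [0.86, -3.86, -8.58, -13.3, -18.02]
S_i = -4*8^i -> [-4, -32, -256, -2048, -16384]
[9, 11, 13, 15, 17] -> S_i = 9 + 2*i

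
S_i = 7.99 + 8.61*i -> [7.99, 16.6, 25.21, 33.82, 42.43]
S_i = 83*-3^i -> [83, -249, 747, -2241, 6723]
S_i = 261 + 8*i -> [261, 269, 277, 285, 293]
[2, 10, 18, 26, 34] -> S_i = 2 + 8*i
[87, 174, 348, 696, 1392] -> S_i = 87*2^i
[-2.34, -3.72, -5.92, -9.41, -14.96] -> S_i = -2.34*1.59^i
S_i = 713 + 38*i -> [713, 751, 789, 827, 865]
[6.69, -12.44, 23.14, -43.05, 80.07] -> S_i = 6.69*(-1.86)^i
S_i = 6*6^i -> [6, 36, 216, 1296, 7776]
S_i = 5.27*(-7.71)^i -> [5.27, -40.63, 313.27, -2415.31, 18622.08]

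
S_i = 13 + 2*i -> [13, 15, 17, 19, 21]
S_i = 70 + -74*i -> [70, -4, -78, -152, -226]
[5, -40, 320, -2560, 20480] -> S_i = 5*-8^i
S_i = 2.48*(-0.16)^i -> [2.48, -0.4, 0.06, -0.01, 0.0]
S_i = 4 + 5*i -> [4, 9, 14, 19, 24]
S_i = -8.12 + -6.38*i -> [-8.12, -14.5, -20.88, -27.26, -33.64]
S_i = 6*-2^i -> [6, -12, 24, -48, 96]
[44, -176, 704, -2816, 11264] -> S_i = 44*-4^i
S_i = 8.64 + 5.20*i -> [8.64, 13.84, 19.04, 24.24, 29.44]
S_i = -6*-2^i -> [-6, 12, -24, 48, -96]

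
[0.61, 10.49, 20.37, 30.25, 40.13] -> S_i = 0.61 + 9.88*i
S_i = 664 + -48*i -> [664, 616, 568, 520, 472]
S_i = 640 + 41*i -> [640, 681, 722, 763, 804]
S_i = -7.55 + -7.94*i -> [-7.55, -15.49, -23.43, -31.37, -39.31]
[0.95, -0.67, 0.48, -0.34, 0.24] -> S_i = 0.95*(-0.71)^i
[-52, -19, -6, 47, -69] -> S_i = Random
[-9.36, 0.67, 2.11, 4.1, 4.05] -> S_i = Random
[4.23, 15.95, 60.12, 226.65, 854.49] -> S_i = 4.23*3.77^i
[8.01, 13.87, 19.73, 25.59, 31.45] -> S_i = 8.01 + 5.86*i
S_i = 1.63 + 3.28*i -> [1.63, 4.91, 8.19, 11.47, 14.75]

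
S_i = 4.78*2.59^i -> [4.78, 12.38, 32.06, 83.05, 215.09]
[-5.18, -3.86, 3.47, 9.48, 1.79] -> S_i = Random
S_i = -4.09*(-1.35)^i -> [-4.09, 5.52, -7.45, 10.06, -13.58]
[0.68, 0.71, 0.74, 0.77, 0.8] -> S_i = 0.68 + 0.03*i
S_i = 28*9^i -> [28, 252, 2268, 20412, 183708]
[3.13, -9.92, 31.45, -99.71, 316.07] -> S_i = 3.13*(-3.17)^i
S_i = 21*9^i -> [21, 189, 1701, 15309, 137781]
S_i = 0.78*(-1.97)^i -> [0.78, -1.54, 3.03, -5.96, 11.75]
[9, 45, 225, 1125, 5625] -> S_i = 9*5^i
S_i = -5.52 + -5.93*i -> [-5.52, -11.45, -17.38, -23.31, -29.24]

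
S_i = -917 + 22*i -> [-917, -895, -873, -851, -829]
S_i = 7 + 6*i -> [7, 13, 19, 25, 31]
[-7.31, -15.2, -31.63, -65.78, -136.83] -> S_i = -7.31*2.08^i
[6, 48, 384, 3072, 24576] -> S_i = 6*8^i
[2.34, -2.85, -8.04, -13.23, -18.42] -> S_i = 2.34 + -5.19*i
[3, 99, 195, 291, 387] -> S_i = 3 + 96*i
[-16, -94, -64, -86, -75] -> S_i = Random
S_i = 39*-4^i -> [39, -156, 624, -2496, 9984]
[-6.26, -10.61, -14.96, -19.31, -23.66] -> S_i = -6.26 + -4.35*i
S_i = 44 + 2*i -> [44, 46, 48, 50, 52]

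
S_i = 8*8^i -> [8, 64, 512, 4096, 32768]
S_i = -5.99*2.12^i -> [-5.99, -12.7, -26.92, -57.07, -121.0]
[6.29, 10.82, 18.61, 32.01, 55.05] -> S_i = 6.29*1.72^i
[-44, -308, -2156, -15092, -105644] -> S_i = -44*7^i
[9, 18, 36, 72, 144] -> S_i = 9*2^i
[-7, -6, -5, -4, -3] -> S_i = -7 + 1*i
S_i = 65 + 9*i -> [65, 74, 83, 92, 101]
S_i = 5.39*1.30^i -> [5.39, 7.01, 9.11, 11.84, 15.39]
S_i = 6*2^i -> [6, 12, 24, 48, 96]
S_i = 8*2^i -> [8, 16, 32, 64, 128]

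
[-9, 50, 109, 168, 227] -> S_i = -9 + 59*i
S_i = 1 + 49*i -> [1, 50, 99, 148, 197]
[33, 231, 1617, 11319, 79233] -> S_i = 33*7^i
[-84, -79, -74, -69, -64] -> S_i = -84 + 5*i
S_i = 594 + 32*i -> [594, 626, 658, 690, 722]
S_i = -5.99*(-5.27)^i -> [-5.99, 31.57, -166.36, 876.72, -4620.29]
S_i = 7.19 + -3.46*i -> [7.19, 3.73, 0.27, -3.19, -6.65]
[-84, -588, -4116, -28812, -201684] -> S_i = -84*7^i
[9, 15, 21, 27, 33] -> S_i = 9 + 6*i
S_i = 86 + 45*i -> [86, 131, 176, 221, 266]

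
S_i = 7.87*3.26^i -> [7.87, 25.66, 83.64, 272.66, 888.88]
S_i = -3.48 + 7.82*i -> [-3.48, 4.34, 12.16, 19.98, 27.8]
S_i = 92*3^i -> [92, 276, 828, 2484, 7452]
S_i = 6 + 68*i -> [6, 74, 142, 210, 278]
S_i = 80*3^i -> [80, 240, 720, 2160, 6480]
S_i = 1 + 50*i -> [1, 51, 101, 151, 201]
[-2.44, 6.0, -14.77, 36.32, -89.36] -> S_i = -2.44*(-2.46)^i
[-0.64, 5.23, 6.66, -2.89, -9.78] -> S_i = Random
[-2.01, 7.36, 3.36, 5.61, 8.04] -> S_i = Random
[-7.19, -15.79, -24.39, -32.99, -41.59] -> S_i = -7.19 + -8.60*i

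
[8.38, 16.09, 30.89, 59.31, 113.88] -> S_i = 8.38*1.92^i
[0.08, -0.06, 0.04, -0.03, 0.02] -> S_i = 0.08*(-0.70)^i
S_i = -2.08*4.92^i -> [-2.08, -10.23, -50.35, -247.72, -1218.78]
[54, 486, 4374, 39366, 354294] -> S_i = 54*9^i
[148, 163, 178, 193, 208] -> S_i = 148 + 15*i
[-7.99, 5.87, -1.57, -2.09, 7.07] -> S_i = Random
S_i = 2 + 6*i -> [2, 8, 14, 20, 26]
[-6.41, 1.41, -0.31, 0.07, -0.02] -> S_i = -6.41*(-0.22)^i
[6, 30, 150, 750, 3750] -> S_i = 6*5^i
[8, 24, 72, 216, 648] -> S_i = 8*3^i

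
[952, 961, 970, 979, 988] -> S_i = 952 + 9*i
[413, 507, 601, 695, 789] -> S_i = 413 + 94*i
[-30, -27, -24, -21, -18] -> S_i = -30 + 3*i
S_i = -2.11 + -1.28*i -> [-2.11, -3.39, -4.67, -5.95, -7.23]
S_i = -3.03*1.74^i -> [-3.03, -5.27, -9.17, -15.96, -27.77]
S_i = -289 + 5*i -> [-289, -284, -279, -274, -269]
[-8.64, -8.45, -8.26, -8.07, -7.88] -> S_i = -8.64 + 0.19*i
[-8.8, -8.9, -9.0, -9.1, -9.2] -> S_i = -8.80 + -0.10*i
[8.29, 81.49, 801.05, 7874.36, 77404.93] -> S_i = 8.29*9.83^i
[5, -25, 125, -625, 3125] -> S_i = 5*-5^i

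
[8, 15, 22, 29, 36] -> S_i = 8 + 7*i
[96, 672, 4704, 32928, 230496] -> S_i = 96*7^i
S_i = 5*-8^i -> [5, -40, 320, -2560, 20480]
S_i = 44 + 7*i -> [44, 51, 58, 65, 72]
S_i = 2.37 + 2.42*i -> [2.37, 4.79, 7.21, 9.63, 12.05]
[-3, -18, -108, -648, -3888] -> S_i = -3*6^i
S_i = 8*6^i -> [8, 48, 288, 1728, 10368]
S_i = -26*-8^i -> [-26, 208, -1664, 13312, -106496]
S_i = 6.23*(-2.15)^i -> [6.23, -13.39, 28.8, -61.92, 133.12]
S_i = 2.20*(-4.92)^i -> [2.2, -10.82, 53.25, -262.01, 1289.09]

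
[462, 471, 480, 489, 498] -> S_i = 462 + 9*i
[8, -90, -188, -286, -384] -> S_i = 8 + -98*i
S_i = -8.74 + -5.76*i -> [-8.74, -14.5, -20.26, -26.02, -31.78]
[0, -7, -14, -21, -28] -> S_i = 0 + -7*i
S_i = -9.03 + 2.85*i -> [-9.03, -6.18, -3.33, -0.48, 2.37]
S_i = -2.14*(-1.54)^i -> [-2.14, 3.3, -5.08, 7.82, -12.04]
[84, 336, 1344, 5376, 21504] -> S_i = 84*4^i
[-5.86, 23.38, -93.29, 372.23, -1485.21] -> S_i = -5.86*(-3.99)^i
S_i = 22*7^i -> [22, 154, 1078, 7546, 52822]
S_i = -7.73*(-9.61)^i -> [-7.73, 74.29, -713.88, 6860.4, -65928.48]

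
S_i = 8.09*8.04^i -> [8.09, 65.04, 522.95, 4204.52, 33804.36]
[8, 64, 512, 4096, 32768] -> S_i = 8*8^i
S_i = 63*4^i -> [63, 252, 1008, 4032, 16128]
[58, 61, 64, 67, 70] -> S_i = 58 + 3*i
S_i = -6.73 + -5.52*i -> [-6.73, -12.25, -17.77, -23.29, -28.81]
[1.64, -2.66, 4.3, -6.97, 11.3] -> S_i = 1.64*(-1.62)^i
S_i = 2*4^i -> [2, 8, 32, 128, 512]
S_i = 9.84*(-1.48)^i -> [9.84, -14.56, 21.55, -31.9, 47.21]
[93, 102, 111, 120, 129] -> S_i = 93 + 9*i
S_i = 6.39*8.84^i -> [6.39, 56.49, 499.35, 4414.26, 39022.04]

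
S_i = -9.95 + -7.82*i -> [-9.95, -17.77, -25.59, -33.41, -41.23]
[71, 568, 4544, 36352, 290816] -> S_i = 71*8^i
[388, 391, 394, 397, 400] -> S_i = 388 + 3*i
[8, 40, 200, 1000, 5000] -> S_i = 8*5^i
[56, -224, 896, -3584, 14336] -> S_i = 56*-4^i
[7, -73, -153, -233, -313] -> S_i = 7 + -80*i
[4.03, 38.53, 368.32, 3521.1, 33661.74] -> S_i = 4.03*9.56^i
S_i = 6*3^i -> [6, 18, 54, 162, 486]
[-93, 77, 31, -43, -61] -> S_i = Random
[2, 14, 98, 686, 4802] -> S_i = 2*7^i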